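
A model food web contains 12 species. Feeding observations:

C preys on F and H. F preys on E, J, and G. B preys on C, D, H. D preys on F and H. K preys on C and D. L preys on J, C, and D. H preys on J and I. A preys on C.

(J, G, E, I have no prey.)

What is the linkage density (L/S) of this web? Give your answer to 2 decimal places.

There are L = 18 links among S = 12 species.
L/S = 18/12 = 1.5000 ≈ 1.50.

L/S = 1.50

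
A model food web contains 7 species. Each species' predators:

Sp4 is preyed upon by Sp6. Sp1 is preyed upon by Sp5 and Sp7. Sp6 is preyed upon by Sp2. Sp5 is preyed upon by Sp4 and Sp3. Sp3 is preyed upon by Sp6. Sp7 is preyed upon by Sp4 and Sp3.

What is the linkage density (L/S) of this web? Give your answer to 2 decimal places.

L/S = 1.29

There are L = 9 links among S = 7 species.
L/S = 9/7 = 1.2857 ≈ 1.29.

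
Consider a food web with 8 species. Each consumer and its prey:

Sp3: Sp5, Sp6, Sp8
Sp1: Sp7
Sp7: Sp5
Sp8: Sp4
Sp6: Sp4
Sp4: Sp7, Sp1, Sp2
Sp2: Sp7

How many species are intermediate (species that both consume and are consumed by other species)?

6

Intermediate species (has both prey and predators): Sp7, Sp1, Sp2, Sp4, Sp6, Sp8.
Count: 6.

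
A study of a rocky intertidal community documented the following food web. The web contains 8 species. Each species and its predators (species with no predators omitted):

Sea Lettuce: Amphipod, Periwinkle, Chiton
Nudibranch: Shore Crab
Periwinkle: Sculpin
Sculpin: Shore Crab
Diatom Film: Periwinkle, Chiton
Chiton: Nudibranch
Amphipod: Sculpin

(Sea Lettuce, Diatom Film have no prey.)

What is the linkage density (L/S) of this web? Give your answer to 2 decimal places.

L/S = 1.25

There are L = 10 links among S = 8 species.
L/S = 10/8 = 1.2500 ≈ 1.25.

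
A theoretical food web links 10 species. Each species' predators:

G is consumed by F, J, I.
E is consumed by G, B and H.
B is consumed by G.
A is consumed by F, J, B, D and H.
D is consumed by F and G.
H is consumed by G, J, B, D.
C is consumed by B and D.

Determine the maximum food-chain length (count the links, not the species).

4 links

One longest chain: A → H → B → G → J.
It has 5 species and 4 links.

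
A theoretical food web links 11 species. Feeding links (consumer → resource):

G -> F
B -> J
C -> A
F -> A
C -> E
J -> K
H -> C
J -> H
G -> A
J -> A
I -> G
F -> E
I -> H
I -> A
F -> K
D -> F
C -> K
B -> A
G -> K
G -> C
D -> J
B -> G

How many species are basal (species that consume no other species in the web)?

3

Basal species (no prey listed): A, K, E.
Count: 3.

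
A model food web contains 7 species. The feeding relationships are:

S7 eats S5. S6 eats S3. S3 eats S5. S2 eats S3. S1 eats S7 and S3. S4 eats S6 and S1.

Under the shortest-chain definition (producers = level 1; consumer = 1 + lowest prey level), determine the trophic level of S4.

S5 is a producer → level 1.
S3 eats S5 → level 2.
S1 eats S3 → level 3.
S4 eats S1 → level 4.
No prey of S4 is below level 3, so 4 is the minimum.

Trophic level 4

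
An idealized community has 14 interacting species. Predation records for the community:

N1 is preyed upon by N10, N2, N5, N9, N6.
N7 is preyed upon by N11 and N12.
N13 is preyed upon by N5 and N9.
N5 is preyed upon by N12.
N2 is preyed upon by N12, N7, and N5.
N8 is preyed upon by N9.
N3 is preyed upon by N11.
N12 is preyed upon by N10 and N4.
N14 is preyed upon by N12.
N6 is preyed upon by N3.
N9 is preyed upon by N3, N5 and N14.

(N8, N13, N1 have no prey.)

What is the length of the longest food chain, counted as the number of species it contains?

One longest chain: N8 → N9 → N14 → N12 → N4.
It has 5 species and 4 links.

5 species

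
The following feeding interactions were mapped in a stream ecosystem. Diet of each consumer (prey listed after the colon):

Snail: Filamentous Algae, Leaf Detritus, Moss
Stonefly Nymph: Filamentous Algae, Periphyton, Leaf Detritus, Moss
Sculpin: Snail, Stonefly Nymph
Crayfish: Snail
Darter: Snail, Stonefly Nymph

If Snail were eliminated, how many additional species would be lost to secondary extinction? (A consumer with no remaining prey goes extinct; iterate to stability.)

Remove Snail.
Round 1: Crayfish (all prey gone) → extinct.
No further losses. Total secondary extinctions: 1.

1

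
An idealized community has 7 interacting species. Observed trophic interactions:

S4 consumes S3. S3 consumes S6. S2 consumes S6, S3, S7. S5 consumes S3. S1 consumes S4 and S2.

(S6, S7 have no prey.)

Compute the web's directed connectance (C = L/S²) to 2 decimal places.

The web has S = 7 species and L = 8 feeding links.
C = L / S² = 8 / 49 = 0.1633 ≈ 0.16.

C = 0.16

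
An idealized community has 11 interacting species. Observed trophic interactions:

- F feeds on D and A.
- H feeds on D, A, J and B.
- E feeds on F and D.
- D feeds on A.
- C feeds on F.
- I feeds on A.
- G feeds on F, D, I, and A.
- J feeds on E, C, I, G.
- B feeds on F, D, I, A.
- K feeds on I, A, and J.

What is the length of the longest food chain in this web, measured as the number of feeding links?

5 links

One longest chain: A → D → F → G → J → K.
It has 6 species and 5 links.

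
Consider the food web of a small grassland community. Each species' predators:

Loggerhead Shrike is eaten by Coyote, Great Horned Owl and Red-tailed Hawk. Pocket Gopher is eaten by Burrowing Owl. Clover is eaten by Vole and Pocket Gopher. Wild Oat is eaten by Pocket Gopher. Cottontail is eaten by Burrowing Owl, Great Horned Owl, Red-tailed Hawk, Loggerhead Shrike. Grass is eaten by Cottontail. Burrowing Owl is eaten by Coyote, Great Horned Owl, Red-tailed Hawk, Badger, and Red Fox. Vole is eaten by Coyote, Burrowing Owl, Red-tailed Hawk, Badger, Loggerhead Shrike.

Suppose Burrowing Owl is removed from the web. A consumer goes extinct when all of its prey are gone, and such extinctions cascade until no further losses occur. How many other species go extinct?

1

Remove Burrowing Owl.
Round 1: Red Fox (all prey gone) → extinct.
No further losses. Total secondary extinctions: 1.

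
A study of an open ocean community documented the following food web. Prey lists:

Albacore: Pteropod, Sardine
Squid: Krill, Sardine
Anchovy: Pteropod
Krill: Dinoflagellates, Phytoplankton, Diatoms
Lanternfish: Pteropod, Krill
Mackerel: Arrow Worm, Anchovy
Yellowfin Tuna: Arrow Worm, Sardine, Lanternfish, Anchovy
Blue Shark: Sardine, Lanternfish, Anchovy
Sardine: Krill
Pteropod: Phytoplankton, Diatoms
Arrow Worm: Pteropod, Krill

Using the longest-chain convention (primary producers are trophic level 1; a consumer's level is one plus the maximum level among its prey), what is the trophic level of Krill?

Dinoflagellates is a producer → level 1.
Krill eats Dinoflagellates (level 1); other prey at levels: Phytoplankton 1, Diatoms 1 → level 2.

Trophic level 2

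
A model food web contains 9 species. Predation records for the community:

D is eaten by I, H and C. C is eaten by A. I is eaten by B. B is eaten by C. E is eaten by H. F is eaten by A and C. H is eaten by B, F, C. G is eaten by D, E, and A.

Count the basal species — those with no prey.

1

Basal species (no prey listed): G.
Count: 1.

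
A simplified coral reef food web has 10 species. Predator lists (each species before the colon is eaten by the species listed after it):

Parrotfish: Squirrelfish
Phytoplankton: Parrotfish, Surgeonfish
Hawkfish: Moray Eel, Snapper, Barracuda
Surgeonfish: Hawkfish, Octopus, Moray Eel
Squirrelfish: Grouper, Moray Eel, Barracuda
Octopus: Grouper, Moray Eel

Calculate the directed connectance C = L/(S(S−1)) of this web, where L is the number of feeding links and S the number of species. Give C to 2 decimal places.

The web has S = 10 species and L = 14 feeding links.
C = L / (S(S−1)) = 14 / 90 = 0.1556 ≈ 0.16.

C = 0.16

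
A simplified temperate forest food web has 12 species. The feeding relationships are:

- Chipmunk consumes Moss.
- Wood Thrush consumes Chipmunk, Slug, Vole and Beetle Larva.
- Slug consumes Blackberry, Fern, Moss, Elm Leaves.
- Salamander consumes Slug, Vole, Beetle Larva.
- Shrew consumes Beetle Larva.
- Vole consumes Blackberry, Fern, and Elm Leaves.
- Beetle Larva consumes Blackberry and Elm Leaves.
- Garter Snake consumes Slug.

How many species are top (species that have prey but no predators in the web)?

4

Top species (has prey, but nothing eats it): Wood Thrush, Salamander, Shrew, Garter Snake.
Count: 4.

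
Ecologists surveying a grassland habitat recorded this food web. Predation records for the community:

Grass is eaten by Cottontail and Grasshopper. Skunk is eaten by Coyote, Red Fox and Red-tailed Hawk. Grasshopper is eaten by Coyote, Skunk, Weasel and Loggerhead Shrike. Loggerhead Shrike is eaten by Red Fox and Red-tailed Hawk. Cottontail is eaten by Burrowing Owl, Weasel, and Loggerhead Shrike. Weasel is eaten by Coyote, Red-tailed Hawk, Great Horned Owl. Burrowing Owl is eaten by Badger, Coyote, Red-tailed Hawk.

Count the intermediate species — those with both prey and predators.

6

Intermediate species (has both prey and predators): Cottontail, Grasshopper, Skunk, Loggerhead Shrike, Burrowing Owl, Weasel.
Count: 6.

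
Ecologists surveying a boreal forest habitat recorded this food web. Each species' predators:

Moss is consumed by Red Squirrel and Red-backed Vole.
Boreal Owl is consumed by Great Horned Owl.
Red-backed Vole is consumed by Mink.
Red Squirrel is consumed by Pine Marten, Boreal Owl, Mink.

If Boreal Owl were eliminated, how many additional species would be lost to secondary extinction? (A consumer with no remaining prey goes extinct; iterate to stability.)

1

Remove Boreal Owl.
Round 1: Great Horned Owl (all prey gone) → extinct.
No further losses. Total secondary extinctions: 1.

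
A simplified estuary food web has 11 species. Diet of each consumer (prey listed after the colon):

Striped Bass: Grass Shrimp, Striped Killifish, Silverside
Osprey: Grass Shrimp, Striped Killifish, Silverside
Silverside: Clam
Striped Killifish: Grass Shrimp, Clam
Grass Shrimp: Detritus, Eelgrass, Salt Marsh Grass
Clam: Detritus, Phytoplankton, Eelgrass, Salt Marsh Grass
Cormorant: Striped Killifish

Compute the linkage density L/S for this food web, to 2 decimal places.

There are L = 17 links among S = 11 species.
L/S = 17/11 = 1.5455 ≈ 1.55.

L/S = 1.55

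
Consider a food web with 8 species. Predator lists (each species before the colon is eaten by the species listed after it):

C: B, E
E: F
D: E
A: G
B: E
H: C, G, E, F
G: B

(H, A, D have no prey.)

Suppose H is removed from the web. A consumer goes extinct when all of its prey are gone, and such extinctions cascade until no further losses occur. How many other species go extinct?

1

Remove H.
Round 1: C (all prey gone) → extinct.
No further losses. Total secondary extinctions: 1.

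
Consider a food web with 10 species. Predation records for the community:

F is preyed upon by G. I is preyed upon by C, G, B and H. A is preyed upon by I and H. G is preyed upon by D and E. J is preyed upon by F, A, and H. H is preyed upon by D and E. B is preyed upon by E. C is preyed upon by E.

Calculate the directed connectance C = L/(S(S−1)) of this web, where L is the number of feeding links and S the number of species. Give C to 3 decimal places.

The web has S = 10 species and L = 16 feeding links.
C = L / (S(S−1)) = 16 / 90 = 0.1778 ≈ 0.178.

C = 0.178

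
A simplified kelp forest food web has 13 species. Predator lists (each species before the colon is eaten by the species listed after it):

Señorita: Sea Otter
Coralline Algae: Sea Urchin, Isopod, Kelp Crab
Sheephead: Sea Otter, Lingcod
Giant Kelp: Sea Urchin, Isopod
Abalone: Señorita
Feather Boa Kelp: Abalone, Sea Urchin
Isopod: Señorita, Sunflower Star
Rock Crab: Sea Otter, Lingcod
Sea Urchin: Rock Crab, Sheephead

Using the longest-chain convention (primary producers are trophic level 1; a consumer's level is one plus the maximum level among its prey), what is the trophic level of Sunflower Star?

Coralline Algae is a producer → level 1.
Isopod eats Coralline Algae (level 1); other prey at levels: Giant Kelp 1 → level 2.
Sunflower Star eats Isopod → level 3.

Trophic level 3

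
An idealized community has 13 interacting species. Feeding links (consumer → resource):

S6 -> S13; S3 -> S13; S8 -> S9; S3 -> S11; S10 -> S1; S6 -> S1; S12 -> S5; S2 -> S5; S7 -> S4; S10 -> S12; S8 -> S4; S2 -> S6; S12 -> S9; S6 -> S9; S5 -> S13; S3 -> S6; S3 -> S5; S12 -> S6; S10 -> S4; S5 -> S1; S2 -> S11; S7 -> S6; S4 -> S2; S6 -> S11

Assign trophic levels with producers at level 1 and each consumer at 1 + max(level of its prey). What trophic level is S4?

S1 is a producer → level 1.
S6 eats S1 (level 1); other prey at levels: S11 1, S13 1, S9 1 → level 2.
S2 eats S6 (level 2); other prey at levels: S11 1, S5 2 → level 3.
S4 eats S2 → level 4.

Trophic level 4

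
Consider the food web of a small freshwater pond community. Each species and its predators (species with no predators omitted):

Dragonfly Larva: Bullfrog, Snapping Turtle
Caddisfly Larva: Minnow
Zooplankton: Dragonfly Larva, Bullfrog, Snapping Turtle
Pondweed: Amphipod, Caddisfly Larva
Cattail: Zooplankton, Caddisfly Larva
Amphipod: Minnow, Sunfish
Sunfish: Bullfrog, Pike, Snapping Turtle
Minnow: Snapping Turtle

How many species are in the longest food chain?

4 species

One longest chain: Cattail → Zooplankton → Dragonfly Larva → Bullfrog.
It has 4 species and 3 links.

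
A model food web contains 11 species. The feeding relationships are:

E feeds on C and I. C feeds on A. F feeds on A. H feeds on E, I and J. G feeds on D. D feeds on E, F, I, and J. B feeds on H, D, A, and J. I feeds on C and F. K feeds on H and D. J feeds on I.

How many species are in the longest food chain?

6 species

One longest chain: A → C → I → J → D → B.
It has 6 species and 5 links.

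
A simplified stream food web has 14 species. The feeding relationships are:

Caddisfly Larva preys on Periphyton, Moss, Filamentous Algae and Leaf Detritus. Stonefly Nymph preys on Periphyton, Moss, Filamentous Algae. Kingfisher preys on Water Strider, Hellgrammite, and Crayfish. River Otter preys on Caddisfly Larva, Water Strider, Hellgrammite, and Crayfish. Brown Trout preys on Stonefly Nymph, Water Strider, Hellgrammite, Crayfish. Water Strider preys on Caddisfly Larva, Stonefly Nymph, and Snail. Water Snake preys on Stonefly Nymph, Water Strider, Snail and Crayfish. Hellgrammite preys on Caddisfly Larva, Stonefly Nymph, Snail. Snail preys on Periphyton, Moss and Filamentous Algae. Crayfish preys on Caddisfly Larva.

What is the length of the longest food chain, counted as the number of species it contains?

One longest chain: Periphyton → Stonefly Nymph → Hellgrammite → Brown Trout.
It has 4 species and 3 links.

4 species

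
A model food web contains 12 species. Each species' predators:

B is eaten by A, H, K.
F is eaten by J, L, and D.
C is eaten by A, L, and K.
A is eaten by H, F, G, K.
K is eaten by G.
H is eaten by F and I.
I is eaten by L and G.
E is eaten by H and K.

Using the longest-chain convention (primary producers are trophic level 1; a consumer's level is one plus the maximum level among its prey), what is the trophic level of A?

Trophic level 2

B is a producer → level 1.
A eats B (level 1); other prey at levels: C 1 → level 2.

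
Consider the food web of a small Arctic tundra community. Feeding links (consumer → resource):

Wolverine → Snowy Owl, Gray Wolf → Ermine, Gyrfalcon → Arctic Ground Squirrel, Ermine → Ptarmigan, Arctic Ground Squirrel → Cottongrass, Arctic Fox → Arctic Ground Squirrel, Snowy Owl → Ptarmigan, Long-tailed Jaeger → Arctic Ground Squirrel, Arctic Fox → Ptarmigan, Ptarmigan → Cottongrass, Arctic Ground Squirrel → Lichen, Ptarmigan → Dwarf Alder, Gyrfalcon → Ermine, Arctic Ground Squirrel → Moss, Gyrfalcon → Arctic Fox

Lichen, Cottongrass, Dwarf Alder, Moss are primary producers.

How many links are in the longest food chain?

One longest chain: Cottongrass → Ptarmigan → Ermine → Gyrfalcon.
It has 4 species and 3 links.

3 links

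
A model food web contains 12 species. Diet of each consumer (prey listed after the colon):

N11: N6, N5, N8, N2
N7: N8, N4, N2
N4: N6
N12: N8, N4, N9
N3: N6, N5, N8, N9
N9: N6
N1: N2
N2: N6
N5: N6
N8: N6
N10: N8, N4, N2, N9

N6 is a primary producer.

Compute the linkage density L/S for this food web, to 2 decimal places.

There are L = 24 links among S = 12 species.
L/S = 24/12 = 2.0000 ≈ 2.00.

L/S = 2.00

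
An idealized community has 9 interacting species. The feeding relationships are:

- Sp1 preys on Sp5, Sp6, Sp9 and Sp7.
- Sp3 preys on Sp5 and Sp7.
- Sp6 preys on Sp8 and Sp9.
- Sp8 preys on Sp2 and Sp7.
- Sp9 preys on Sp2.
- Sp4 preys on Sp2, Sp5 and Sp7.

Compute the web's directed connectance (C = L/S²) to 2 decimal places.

C = 0.17

The web has S = 9 species and L = 14 feeding links.
C = L / S² = 14 / 81 = 0.1728 ≈ 0.17.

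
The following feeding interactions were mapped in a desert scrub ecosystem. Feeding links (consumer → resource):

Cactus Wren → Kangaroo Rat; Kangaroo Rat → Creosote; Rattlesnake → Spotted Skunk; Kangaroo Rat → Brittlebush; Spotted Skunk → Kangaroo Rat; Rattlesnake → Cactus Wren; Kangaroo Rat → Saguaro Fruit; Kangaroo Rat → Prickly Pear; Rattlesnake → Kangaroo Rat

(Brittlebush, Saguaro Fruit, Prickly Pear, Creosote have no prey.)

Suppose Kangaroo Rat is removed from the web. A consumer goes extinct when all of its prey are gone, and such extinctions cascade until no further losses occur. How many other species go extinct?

Remove Kangaroo Rat.
Round 1: Spotted Skunk (all prey gone), Cactus Wren (all prey gone) → extinct.
Round 2: Rattlesnake (all prey gone) → extinct.
No further losses. Total secondary extinctions: 3.

3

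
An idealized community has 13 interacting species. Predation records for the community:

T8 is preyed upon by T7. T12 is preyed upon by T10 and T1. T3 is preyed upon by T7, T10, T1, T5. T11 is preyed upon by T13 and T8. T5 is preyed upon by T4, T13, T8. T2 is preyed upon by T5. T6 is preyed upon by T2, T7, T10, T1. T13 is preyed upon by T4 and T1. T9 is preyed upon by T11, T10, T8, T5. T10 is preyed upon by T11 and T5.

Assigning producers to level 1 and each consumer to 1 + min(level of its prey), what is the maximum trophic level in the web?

3

Producers (level 1): T12, T3, T6, T9.
Following each consumer down to its lowest-level prey: T9 → T11 → T13 (levels 1 through 3).
All prey of T13 (T11 2, T5 2) are at level 2 or above, so T13 is at level 1 + 2 = 3.
Every consumer has at least one prey at level 2 or below, so none exceeds level 3.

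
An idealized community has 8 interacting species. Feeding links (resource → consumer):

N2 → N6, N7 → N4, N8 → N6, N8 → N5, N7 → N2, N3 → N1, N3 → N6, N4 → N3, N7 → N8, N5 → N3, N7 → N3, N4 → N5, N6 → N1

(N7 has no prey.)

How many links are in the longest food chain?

5 links

One longest chain: N7 → N4 → N5 → N3 → N6 → N1.
It has 6 species and 5 links.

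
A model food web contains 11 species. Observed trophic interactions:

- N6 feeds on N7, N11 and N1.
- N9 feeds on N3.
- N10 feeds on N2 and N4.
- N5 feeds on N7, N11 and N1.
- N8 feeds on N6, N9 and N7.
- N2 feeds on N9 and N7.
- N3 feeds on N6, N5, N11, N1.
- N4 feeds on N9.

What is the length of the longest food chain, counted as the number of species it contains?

6 species

One longest chain: N7 → N6 → N3 → N9 → N2 → N10.
It has 6 species and 5 links.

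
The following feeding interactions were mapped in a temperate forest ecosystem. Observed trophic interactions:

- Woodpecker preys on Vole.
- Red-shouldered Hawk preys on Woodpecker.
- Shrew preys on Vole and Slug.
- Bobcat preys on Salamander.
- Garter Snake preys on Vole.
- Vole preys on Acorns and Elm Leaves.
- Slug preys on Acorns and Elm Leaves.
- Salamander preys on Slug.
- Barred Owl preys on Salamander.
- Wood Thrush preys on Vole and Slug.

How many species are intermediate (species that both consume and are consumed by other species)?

Intermediate species (has both prey and predators): Vole, Slug, Salamander, Woodpecker.
Count: 4.

4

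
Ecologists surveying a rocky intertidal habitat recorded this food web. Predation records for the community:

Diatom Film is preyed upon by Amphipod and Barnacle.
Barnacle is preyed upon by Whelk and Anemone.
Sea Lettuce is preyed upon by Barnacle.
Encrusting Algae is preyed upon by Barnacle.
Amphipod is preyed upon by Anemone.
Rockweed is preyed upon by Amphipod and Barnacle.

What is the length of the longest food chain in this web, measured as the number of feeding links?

2 links

One longest chain: Diatom Film → Amphipod → Anemone.
It has 3 species and 2 links.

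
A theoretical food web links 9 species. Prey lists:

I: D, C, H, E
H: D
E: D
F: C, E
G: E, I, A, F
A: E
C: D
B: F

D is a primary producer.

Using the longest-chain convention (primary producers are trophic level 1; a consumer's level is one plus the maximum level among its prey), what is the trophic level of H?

Trophic level 2

D is a producer → level 1.
H eats D → level 2.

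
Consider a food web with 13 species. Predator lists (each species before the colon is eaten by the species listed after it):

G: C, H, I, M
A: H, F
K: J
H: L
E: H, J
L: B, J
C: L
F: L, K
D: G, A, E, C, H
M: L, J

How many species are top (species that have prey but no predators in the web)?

3

Top species (has prey, but nothing eats it): I, B, J.
Count: 3.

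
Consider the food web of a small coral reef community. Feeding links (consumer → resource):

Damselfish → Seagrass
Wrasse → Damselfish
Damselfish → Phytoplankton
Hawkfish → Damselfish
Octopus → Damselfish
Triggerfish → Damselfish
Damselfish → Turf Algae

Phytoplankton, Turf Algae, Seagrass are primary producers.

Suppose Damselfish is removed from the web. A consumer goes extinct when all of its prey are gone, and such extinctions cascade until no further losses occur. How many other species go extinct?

Remove Damselfish.
Round 1: Octopus (all prey gone), Triggerfish (all prey gone), Hawkfish (all prey gone), Wrasse (all prey gone) → extinct.
No further losses. Total secondary extinctions: 4.

4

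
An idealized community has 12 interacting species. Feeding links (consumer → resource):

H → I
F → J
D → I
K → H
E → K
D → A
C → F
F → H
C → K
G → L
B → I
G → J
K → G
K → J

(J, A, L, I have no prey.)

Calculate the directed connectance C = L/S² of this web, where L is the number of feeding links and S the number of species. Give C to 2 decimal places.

The web has S = 12 species and L = 14 feeding links.
C = L / S² = 14 / 144 = 0.0972 ≈ 0.10.

C = 0.10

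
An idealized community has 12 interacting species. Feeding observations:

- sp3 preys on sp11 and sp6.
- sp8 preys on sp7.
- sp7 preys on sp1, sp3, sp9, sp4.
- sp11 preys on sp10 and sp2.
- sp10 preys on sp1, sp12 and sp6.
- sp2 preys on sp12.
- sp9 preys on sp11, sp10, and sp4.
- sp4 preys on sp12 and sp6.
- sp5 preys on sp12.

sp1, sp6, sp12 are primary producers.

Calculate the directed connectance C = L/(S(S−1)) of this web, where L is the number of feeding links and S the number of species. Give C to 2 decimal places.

C = 0.14

The web has S = 12 species and L = 19 feeding links.
C = L / (S(S−1)) = 19 / 132 = 0.1439 ≈ 0.14.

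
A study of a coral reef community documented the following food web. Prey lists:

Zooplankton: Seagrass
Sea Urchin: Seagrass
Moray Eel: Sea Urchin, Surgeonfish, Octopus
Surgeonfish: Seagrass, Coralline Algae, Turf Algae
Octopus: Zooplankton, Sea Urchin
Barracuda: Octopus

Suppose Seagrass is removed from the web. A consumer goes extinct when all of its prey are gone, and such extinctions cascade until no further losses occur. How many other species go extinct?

4

Remove Seagrass.
Round 1: Zooplankton (all prey gone), Sea Urchin (all prey gone) → extinct.
Round 2: Octopus (all prey gone) → extinct.
Round 3: Barracuda (all prey gone) → extinct.
No further losses. Total secondary extinctions: 4.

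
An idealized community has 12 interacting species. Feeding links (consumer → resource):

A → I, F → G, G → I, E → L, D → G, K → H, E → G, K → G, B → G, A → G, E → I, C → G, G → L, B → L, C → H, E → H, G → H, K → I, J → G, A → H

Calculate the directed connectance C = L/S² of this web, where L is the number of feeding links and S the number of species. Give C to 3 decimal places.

C = 0.139

The web has S = 12 species and L = 20 feeding links.
C = L / S² = 20 / 144 = 0.1389 ≈ 0.139.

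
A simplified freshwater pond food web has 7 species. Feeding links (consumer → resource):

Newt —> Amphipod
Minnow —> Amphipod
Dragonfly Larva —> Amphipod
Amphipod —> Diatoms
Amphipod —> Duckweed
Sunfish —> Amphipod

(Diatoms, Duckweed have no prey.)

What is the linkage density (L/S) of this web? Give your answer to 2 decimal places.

L/S = 0.86

There are L = 6 links among S = 7 species.
L/S = 6/7 = 0.8571 ≈ 0.86.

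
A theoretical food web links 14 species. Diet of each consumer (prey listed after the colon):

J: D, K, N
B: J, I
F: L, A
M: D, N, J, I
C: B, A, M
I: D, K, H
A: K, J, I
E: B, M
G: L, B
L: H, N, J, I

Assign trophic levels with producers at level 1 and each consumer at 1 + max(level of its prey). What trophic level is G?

Trophic level 4

D is a producer → level 1.
J eats D (level 1); other prey at levels: K 1, N 1 → level 2.
L eats J (level 2); other prey at levels: H 1, N 1, I 2 → level 3.
G eats L (level 3); other prey at levels: B 3 → level 4.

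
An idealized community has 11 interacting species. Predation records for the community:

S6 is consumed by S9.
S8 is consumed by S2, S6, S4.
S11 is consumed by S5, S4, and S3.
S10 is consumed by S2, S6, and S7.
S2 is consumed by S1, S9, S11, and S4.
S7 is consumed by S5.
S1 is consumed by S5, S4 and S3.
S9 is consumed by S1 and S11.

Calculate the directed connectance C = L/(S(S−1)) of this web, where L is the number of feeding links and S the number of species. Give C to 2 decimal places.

C = 0.18

The web has S = 11 species and L = 20 feeding links.
C = L / (S(S−1)) = 20 / 110 = 0.1818 ≈ 0.18.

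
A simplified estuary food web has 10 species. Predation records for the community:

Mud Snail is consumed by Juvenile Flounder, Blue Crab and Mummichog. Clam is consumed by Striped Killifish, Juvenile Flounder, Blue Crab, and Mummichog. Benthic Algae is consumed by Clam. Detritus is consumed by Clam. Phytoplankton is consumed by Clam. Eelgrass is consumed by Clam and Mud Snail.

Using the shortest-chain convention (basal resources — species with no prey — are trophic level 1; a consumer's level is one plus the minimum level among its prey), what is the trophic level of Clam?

Benthic Algae has no prey (basal) → level 1.
Clam eats Benthic Algae → level 2.

Trophic level 2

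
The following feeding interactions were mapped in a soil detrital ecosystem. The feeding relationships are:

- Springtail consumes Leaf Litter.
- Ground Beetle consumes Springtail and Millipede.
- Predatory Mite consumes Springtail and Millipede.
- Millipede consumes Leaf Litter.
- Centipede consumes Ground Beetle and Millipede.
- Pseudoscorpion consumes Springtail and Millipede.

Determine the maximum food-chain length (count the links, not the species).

3 links

One longest chain: Leaf Litter → Millipede → Ground Beetle → Centipede.
It has 4 species and 3 links.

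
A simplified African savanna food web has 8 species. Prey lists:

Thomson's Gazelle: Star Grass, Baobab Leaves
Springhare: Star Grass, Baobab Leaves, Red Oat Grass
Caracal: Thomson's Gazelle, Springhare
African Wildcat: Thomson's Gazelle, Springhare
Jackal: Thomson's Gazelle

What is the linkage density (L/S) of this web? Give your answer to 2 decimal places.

There are L = 10 links among S = 8 species.
L/S = 10/8 = 1.2500 ≈ 1.25.

L/S = 1.25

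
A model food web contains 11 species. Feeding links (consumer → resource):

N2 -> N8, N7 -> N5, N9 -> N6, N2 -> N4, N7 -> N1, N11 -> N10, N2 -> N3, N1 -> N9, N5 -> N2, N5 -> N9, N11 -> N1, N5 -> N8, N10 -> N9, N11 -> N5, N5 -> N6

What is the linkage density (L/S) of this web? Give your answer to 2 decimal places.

L/S = 1.36

There are L = 15 links among S = 11 species.
L/S = 15/11 = 1.3636 ≈ 1.36.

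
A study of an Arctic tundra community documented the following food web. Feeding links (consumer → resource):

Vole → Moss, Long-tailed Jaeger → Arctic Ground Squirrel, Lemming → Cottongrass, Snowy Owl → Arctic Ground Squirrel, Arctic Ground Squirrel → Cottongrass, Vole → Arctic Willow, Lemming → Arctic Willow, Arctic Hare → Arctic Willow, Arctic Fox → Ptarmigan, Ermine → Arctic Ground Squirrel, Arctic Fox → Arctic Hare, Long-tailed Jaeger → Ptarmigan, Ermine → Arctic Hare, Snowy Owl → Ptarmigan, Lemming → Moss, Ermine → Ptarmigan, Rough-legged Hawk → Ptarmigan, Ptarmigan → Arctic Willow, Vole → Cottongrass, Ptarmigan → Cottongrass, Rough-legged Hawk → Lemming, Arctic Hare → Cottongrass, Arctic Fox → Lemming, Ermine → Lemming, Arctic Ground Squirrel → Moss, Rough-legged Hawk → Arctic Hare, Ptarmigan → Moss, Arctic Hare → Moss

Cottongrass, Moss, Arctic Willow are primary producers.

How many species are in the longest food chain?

3 species

One longest chain: Cottongrass → Arctic Ground Squirrel → Long-tailed Jaeger.
It has 3 species and 2 links.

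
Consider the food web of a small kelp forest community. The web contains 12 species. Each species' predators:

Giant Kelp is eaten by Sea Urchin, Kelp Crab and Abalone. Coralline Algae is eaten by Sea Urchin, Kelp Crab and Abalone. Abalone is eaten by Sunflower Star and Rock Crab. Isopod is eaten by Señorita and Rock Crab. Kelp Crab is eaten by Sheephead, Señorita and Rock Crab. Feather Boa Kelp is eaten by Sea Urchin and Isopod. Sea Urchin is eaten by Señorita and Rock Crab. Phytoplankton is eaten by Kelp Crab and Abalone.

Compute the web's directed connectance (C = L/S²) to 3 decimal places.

The web has S = 12 species and L = 19 feeding links.
C = L / S² = 19 / 144 = 0.1319 ≈ 0.132.

C = 0.132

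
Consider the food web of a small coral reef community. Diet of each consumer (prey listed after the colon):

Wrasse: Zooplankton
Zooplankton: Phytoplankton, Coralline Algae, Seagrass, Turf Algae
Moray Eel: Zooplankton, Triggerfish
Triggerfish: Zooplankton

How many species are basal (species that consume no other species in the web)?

4

Basal species (no prey listed): Phytoplankton, Coralline Algae, Seagrass, Turf Algae.
Count: 4.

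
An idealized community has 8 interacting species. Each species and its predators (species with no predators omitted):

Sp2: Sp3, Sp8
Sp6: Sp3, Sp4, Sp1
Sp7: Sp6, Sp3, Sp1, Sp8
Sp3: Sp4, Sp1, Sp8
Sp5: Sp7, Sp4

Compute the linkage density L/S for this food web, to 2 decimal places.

L/S = 1.75

There are L = 14 links among S = 8 species.
L/S = 14/8 = 1.7500 ≈ 1.75.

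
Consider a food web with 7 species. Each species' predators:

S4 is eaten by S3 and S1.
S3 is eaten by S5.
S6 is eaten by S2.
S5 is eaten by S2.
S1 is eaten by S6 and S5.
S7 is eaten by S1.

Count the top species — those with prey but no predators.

1

Top species (has prey, but nothing eats it): S2.
Count: 1.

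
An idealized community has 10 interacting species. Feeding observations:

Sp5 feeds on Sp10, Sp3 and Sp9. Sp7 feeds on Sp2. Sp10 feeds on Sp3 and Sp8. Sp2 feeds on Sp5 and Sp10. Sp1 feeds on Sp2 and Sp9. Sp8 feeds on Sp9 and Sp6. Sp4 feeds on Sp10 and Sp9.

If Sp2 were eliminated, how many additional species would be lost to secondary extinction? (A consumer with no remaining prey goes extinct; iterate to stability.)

Remove Sp2.
Round 1: Sp7 (all prey gone) → extinct.
No further losses. Total secondary extinctions: 1.

1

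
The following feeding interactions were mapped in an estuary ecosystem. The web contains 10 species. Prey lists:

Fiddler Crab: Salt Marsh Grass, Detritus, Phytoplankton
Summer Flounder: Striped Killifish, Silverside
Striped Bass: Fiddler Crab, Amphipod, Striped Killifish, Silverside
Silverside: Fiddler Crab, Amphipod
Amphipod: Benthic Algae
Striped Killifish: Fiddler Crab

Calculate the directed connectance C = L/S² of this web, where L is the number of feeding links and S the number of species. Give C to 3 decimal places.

The web has S = 10 species and L = 13 feeding links.
C = L / S² = 13 / 100 = 0.1300 ≈ 0.130.

C = 0.130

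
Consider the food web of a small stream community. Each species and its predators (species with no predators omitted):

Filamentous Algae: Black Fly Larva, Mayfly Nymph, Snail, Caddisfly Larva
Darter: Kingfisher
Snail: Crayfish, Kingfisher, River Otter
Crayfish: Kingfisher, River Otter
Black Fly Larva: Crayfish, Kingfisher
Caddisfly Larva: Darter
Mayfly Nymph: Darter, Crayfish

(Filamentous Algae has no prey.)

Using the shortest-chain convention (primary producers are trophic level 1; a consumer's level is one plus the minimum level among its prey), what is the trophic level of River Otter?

Filamentous Algae is a producer → level 1.
Snail eats Filamentous Algae → level 2.
River Otter eats Snail → level 3.
No prey of River Otter is below level 2, so 3 is the minimum.

Trophic level 3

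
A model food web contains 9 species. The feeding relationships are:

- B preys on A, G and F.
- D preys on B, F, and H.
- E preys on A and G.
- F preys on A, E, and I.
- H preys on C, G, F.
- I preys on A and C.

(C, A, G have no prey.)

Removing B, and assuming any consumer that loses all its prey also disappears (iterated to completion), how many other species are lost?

0

Remove B.
Every predator of it retains at least one other prey: D still has F, H.
No consumer loses all prey, so no secondary extinctions occur.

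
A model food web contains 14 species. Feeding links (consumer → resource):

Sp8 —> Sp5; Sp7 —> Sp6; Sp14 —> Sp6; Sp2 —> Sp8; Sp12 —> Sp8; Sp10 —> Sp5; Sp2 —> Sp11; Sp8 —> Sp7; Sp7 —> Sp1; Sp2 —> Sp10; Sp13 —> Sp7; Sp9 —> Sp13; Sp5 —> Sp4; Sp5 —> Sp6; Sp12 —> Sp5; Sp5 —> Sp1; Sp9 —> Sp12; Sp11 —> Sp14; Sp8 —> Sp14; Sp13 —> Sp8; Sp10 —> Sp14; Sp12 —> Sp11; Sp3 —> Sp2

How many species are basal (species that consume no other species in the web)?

Basal species (no prey listed): Sp6, Sp1, Sp4.
Count: 3.

3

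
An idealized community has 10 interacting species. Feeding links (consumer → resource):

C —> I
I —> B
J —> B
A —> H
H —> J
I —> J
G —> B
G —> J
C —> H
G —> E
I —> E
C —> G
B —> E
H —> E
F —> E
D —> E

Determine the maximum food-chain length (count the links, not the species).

One longest chain: E → B → J → G → C.
It has 5 species and 4 links.

4 links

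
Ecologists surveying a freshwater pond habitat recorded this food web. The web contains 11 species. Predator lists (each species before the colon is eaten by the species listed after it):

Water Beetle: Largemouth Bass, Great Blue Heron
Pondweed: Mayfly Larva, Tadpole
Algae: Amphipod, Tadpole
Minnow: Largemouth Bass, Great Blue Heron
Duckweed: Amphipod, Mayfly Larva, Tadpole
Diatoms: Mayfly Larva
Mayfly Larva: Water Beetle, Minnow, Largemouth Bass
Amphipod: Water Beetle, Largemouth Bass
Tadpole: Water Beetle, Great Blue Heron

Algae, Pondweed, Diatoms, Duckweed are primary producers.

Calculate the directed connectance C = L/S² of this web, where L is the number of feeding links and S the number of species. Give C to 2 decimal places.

C = 0.16

The web has S = 11 species and L = 19 feeding links.
C = L / S² = 19 / 121 = 0.1570 ≈ 0.16.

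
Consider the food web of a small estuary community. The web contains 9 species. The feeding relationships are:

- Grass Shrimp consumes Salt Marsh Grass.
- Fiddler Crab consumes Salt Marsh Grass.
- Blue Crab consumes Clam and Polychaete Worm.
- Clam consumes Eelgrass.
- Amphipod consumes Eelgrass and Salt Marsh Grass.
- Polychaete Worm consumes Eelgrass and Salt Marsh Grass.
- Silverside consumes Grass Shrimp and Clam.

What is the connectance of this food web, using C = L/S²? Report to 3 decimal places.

C = 0.136

The web has S = 9 species and L = 11 feeding links.
C = L / S² = 11 / 81 = 0.1358 ≈ 0.136.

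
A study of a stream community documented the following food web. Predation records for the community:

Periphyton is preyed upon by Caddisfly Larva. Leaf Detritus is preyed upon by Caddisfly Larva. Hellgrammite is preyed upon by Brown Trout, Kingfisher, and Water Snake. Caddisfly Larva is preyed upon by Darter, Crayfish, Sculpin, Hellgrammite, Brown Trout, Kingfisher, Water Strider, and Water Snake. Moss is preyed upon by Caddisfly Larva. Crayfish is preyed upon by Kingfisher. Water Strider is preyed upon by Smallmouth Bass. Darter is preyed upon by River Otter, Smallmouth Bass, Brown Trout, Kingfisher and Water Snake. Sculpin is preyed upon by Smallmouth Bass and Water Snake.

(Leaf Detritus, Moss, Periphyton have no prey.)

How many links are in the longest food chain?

One longest chain: Leaf Detritus → Caddisfly Larva → Hellgrammite → Brown Trout.
It has 4 species and 3 links.

3 links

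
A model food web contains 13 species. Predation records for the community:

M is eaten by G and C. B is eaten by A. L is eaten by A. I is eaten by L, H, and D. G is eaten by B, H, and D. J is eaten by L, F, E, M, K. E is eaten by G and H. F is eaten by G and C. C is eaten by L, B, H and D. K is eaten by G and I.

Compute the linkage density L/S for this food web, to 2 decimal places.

There are L = 25 links among S = 13 species.
L/S = 25/13 = 1.9231 ≈ 1.92.

L/S = 1.92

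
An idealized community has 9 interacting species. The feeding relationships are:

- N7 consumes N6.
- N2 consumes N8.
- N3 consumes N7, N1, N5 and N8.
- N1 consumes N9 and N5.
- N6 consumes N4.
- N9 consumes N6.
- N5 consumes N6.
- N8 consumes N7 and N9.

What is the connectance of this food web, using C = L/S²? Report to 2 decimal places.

C = 0.16

The web has S = 9 species and L = 13 feeding links.
C = L / S² = 13 / 81 = 0.1605 ≈ 0.16.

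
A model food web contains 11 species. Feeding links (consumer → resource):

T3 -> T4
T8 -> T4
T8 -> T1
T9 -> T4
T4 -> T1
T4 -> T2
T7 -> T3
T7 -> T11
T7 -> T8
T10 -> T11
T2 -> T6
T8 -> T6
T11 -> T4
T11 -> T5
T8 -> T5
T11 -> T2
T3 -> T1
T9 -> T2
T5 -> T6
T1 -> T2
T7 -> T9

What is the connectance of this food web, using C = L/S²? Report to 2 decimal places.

The web has S = 11 species and L = 21 feeding links.
C = L / S² = 21 / 121 = 0.1736 ≈ 0.17.

C = 0.17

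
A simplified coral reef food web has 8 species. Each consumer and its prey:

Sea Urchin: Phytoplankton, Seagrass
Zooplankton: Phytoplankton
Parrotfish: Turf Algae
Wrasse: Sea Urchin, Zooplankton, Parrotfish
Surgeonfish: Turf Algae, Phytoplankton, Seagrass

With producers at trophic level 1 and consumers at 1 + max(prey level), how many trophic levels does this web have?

Producers (level 1): Turf Algae, Phytoplankton, Seagrass.
Phytoplankton → Sea Urchin → Wrasse gives Wrasse level 3.
No species has a prey at level 3, so no species reaches level 4.

3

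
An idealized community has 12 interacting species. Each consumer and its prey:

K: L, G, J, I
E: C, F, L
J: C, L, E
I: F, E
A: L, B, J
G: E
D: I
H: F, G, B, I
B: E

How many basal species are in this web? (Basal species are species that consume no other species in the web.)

Basal species (no prey listed): C, F, L.
Count: 3.

3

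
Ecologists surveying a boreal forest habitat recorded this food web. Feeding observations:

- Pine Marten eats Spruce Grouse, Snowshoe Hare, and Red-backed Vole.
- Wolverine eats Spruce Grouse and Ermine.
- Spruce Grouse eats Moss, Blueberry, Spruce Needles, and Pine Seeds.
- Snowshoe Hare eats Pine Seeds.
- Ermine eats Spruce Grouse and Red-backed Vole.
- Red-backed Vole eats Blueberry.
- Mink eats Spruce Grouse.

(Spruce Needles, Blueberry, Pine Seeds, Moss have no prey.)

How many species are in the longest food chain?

4 species

One longest chain: Spruce Needles → Spruce Grouse → Ermine → Wolverine.
It has 4 species and 3 links.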